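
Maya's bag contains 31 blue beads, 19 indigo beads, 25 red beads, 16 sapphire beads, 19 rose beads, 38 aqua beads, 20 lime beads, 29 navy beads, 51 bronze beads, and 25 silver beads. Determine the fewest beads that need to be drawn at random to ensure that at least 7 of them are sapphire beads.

In the worst case for collecting sapphire beads, every non-sapphire bead comes out first.
There are 31 + 19 + 25 + 19 + 38 + 20 + 29 + 51 + 25 = 257 non-sapphire beads altogether.
After those, each further bead must be sapphire, so 257 + 7 = 264 draws guarantee 7 sapphire beads.

264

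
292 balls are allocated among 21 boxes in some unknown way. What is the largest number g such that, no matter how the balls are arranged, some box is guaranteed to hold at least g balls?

14

The 21 boxes are the holes and the 292 balls are the pigeons.
If every box held at most 13 balls, the total would be at most 21 × 13 = 273, which is less than 292.
So some box holds at least ⌈292/21⌉ = 14 balls.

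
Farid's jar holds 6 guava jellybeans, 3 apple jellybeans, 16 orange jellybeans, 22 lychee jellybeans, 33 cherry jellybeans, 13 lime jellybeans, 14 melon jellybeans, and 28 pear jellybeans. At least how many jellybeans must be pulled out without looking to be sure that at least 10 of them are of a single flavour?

An adversary could hand out at most 9 jellybeans per flavour (guava, apple run out sooner): 6 + 3 + 9 + 9 + 9 + 9 + 9 + 9 = 63 jellybeans and still no flavour has 10.
One more jellybean lands in a flavour already at 9, so 64 draws are enough and 63 are not.

64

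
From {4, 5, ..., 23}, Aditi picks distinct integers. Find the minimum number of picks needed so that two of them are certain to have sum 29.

12

Group the elements by complementary pair {x, 29−x}: {6,23}, {7,22}, {8,21}, …, giving 9 two-element pairs and 2 integers whose partner 29−x falls outside [4,23].
Pigeonhole: treating each of those 11 groups as a pigeonhole, one can pick one integer per group — 11 integers — with no two summing to 29.
The 12th integer lands in an occupied pair, forcing a sum of 29.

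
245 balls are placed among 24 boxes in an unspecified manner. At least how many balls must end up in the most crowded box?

The 24 boxes are the holes and the 245 balls are the pigeons.
If every box held at most 10 balls, the total would be at most 24 × 10 = 240, which is less than 245.
So some box holds at least ⌈245/24⌉ = 11 balls.

11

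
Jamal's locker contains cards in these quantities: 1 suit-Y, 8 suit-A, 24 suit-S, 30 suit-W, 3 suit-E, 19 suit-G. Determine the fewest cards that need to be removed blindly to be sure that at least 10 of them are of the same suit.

The 6 suits are the holes; the cards drawn are the pigeons.
To avoid 10 of any one suit, the worst case takes at most 9 of each suit, or every card of a suit that has fewer than 9.
That gives 1 + 8 + 9 + 9 + 3 + 9 = 39 cards with no suit reaching 10.
The next card forces some suit to 10, so 39 + 1 = 40.

40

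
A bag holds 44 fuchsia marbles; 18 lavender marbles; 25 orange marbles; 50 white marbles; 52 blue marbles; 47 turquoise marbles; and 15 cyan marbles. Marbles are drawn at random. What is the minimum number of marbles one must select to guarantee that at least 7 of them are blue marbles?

In the worst case for collecting blue marbles, every non-blue marble comes out first.
There are 44 + 18 + 25 + 50 + 47 + 15 = 199 non-blue marbles altogether.
After those, each further marble must be blue, so 199 + 7 = 206 draws guarantee 7 blue marbles.

206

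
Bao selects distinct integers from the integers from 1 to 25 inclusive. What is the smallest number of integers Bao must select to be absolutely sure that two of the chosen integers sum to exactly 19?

17

Group the elements by complementary pair {x, 19−x}: {1,18}, {2,17}, {3,16}, …, giving 9 two-element pairs and 7 integers whose partner 19−x falls outside [1,25].
Treating each of those 16 groups as a pigeonhole, one can pick one integer per group — 16 integers — with no two summing to 19.
The 17th integer lands in an occupied pair, forcing a sum of 19.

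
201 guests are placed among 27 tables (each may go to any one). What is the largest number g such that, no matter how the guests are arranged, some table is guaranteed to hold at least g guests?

The 27 tables are the holes and the 201 guests are the pigeons.
If every table held at most 7 guests, the total would be at most 27 × 7 = 189, which is less than 201.
So some table holds at least ⌈201/27⌉ = 8 guests.

8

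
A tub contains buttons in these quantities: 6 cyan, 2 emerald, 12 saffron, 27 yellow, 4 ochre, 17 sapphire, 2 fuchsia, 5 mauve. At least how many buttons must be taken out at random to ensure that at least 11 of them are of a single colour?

50

The 8 colours are the holes; the buttons drawn are the pigeons.
To avoid 11 of any one colour, the worst case takes at most 10 of each colour, or every button of a colour that has fewer than 10.
That gives 6 + 2 + 10 + 10 + 4 + 10 + 2 + 5 = 49 buttons with no colour reaching 11.
The next button forces some colour to 11, so 49 + 1 = 50.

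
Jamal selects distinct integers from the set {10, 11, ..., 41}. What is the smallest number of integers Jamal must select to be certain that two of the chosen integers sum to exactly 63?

Group the elements by complementary pair {x, 63−x}: {22,41}, {23,40}, {24,39}, …, giving 10 two-element pairs and 12 integers whose partner 63−x falls outside [10,41].
Treating each of those 22 groups as a pigeonhole, one can pick one integer per group — 22 integers — with no two summing to 63.
The 23rd integer lands in an occupied pair, forcing a sum of 63.

23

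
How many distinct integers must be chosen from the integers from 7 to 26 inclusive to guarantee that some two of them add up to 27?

A set avoiding the sum 27 can contain at most one of each pair {x, 27−x}, plus the 6 elements whose complement lies outside the range.
The integers 14, …, 26 (13 of them) are such a set: any two sum to at least 14+15 = 29 > 27.
Any 14th integer completes one of the 7 pairs, so 14 choices force a sum of 27.

14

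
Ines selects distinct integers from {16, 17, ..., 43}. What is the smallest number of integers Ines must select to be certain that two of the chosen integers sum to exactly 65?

18

Group the elements by complementary pair {x, 65−x}: {22,43}, {23,42}, {24,41}, …, giving 11 two-element pairs and 6 integers whose partner 65−x falls outside [16,43].
By the pigeonhole principle, treating each of those 17 groups as a pigeonhole, one can pick one integer per group — 17 integers — with no two summing to 65.
The 18th integer lands in an occupied pair, forcing a sum of 65.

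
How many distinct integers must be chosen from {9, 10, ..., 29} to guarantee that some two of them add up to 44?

Group the elements by complementary pair {x, 44−x}: {15,29}, {16,28}, {17,27}, …, giving 7 two-element pairs, the single value 22 (it cannot pair with itself since the integers are distinct), and 6 integers whose partner 44−x falls outside [9,29].
By the pigeonhole principle, treating each of those 14 groups as a pigeonhole, one can pick one integer per group — 14 integers — with no two summing to 44.
The 15th integer lands in an occupied pair, forcing a sum of 44.

15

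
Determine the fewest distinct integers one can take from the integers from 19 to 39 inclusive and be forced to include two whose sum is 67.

Group the elements by complementary pair {x, 67−x}: {28,39}, {29,38}, {30,37}, …, giving 6 two-element pairs and 9 integers whose partner 67−x falls outside [19,39].
Treating each of those 15 groups as a pigeonhole, one can pick one integer per group — 15 integers — with no two summing to 67.
The 16th integer lands in an occupied pair, forcing a sum of 67.

16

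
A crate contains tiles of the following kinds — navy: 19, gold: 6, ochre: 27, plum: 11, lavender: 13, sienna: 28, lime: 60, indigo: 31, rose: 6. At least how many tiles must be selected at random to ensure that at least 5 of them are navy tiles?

187

In the worst case for collecting navy tiles, every non-navy tile comes out first.
There are 6 + 27 + 11 + 13 + 28 + 60 + 31 + 6 = 182 non-navy tiles altogether.
After those, each further tile must be navy, so 182 + 5 = 187 draws guarantee 5 navy tiles.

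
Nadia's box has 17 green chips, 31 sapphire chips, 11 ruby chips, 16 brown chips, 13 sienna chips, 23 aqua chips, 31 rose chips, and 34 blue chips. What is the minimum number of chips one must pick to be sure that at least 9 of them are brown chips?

In the worst case for collecting brown chips, every non-brown chip comes out first.
There are 17 + 31 + 11 + 13 + 23 + 31 + 34 = 160 non-brown chips altogether.
After those, each further chip must be brown, so 160 + 9 = 169 draws guarantee 9 brown chips.

169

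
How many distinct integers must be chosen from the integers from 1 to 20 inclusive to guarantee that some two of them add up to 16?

A set avoiding the sum 16 can contain at most one of each pair {x, 16−x}, plus the 6 elements whose complement lies outside the range or equal to its own complement.
The integers 8, …, 20 (13 of them) are such a set: any two sum to at least 8+9 = 17 > 16.
By pigeonhole, any 14th integer completes one of the 7 pairs, so 14 choices force a sum of 16.

14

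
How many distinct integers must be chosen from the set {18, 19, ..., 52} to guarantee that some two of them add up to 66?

Two chosen integers sum to 66 exactly when both halves of some pair {x, 66−x} with 18 ≤ x ≤ 66−x ≤ 48 are chosen — 15 such pairs.
The remaining 5 elements (those with no distinct partner in range) can never complete a 66-sum, so the worst case takes all of them and one from each pair: 5 + 15 = 20.
By the pigeonhole principle, the 21st integer has to be the second member of some pair, so 20 + 1 = 21.

21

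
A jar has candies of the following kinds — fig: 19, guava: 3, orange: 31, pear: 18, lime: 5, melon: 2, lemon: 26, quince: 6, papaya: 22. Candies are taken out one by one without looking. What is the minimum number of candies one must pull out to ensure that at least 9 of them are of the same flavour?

By pigeonhole, the 9 flavours are the holes; the candies drawn are the pigeons.
To avoid 9 of any one flavour, the worst case takes at most 8 of each flavour, or every candy of a flavour that has fewer than 8.
That gives 8 + 3 + 8 + 8 + 5 + 2 + 8 + 6 + 8 = 56 candies with no flavour reaching 9.
The next candy forces some flavour to 9, so 56 + 1 = 57.

57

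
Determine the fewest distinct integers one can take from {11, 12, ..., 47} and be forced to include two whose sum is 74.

28

Group the elements by complementary pair {x, 74−x}: {27,47}, {28,46}, {29,45}, …, giving 10 two-element pairs; the single value 37 (it cannot pair with itself since the integers are distinct); and 16 integers whose partner 74−x falls outside [11,47].
Treating each of those 27 groups as a pigeonhole, one can pick one integer per group — 27 integers — with no two summing to 74.
The 28th integer lands in an occupied pair, forcing a sum of 74.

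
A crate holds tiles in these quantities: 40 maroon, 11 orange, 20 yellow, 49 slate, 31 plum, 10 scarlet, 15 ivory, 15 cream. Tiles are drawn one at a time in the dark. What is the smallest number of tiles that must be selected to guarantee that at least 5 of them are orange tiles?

In the worst case for collecting orange tiles, every non-orange tile comes out first.
There are 40 + 20 + 49 + 31 + 10 + 15 + 15 = 180 non-orange tiles altogether.
After those, each further tile must be orange, so 180 + 5 = 185 draws guarantee 5 orange tiles.

185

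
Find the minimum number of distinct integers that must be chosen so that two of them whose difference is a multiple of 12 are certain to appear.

13

Integers whose pairwise differences are multiples of 12 are exactly those sharing a remainder mod 12. The 12 residue classes mod 12 are the pigeonholes.
With 12 integers one could put 1 in each residue class and have no class reach 2.
The 13th integer pushes some class to 2, so 12·1 + 1 = 13.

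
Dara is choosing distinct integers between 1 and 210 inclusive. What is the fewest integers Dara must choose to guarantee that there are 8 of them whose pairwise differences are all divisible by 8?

Integers whose pairwise differences are multiples of 8 are exactly those sharing a remainder mod 8. The 8 residue classes mod 8 are the pigeonholes.
With 56 integers one could put 7 in each residue class and have no class reach 8.
The 57th integer pushes some class to 8, so 8·7 + 1 = 57.

57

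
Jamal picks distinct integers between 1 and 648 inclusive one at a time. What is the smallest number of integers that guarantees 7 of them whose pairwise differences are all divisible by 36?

217

Integers whose pairwise differences are multiples of 36 are exactly those sharing a remainder mod 36. The 36 residue classes mod 36 are the pigeonholes.
With 216 integers one could put 6 in each residue class and have no class reach 7.
The 217th integer pushes some class to 7, so 36·6 + 1 = 217.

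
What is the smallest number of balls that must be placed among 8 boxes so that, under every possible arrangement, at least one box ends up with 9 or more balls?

With 64 balls one could put exactly 8 in each of the 8 boxes, and no box would reach 9.
By pigeonhole, one more ball must land in a box that already has 8, giving it 9.
So 8 × 8 + 1 = 65 balls are required.

65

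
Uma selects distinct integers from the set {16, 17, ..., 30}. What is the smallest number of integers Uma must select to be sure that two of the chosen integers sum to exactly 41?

11

Two chosen integers sum to 41 exactly when both halves of some pair {x, 41−x} with 16 ≤ x ≤ 41−x ≤ 25 are chosen — 5 such pairs.
The remaining 5 elements (those with no distinct partner in range) can never complete a 41-sum, so the worst case takes all of them and one from each pair: 5 + 5 = 10.
The 11th integer has to be the second member of some pair, so 10 + 1 = 11.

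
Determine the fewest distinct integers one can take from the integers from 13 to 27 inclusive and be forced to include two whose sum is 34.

A set avoiding the sum 34 can contain at most one of each pair {x, 34−x}, plus the 7 elements whose complement lies outside the range or equal to its own complement.
The integers 17, …, 27 (11 of them) are such a set: any two sum to at least 17+18 = 35 > 34.
Pigeonhole: any 12th integer completes one of the 4 pairs, so 12 choices force a sum of 34.

12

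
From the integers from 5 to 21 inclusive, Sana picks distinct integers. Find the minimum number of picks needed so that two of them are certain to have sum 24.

11

Group the elements by complementary pair {x, 24−x}: {5,19}, {6,18}, {7,17}, …, giving 7 two-element pairs, the single value 12 (it cannot pair with itself since the integers are distinct), and 2 integers whose partner 24−x falls outside [5,21].
Treating each of those 10 groups as a pigeonhole, one can pick one integer per group — 10 integers — with no two summing to 24.
The 11th integer lands in an occupied pair, forcing a sum of 24.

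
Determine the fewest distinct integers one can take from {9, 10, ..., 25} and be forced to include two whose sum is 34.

10

Group the elements by complementary pair {x, 34−x}: {9,25}, {10,24}, {11,23}, …, giving 8 two-element pairs and the single value 17 (it cannot pair with itself since the integers are distinct).
By the pigeonhole principle, treating each of those 9 groups as a pigeonhole, one can pick one integer per group — 9 integers — with no two summing to 34.
The 10th integer lands in an occupied pair, forcing a sum of 34.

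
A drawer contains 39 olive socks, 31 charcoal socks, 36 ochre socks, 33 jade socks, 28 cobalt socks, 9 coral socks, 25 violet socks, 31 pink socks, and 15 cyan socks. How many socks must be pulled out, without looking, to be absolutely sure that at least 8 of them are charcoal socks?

In the worst case for collecting charcoal socks, every non-charcoal sock comes out first.
There are 39 + 36 + 33 + 28 + 9 + 25 + 31 + 15 = 216 non-charcoal socks altogether.
After those, each further sock must be charcoal, so 216 + 8 = 224 draws guarantee 8 charcoal socks.

224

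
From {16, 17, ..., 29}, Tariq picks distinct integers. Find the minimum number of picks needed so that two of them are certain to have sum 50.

A set avoiding the sum 50 can contain at most one of each pair {x, 50−x}, plus the 6 elements whose complement lies outside the range or equal to its own complement.
The integers 16, …, 25 (10 of them) are such a set: any two sum to at least 16+17 = 33 and at most 24+25 = 49 < 50.
Pigeonhole: any 11th integer completes one of the 4 pairs, so 11 choices force a sum of 50.

11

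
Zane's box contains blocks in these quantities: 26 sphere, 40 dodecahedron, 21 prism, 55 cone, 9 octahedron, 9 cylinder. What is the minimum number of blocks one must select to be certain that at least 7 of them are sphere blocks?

141

In the worst case for collecting sphere blocks, every non-sphere block comes out first.
There are 40 + 21 + 55 + 9 + 9 = 134 non-sphere blocks altogether.
After those, each further block must be sphere, so 134 + 7 = 141 draws guarantee 7 sphere blocks.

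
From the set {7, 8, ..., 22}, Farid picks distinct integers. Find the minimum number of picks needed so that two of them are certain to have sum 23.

A set avoiding the sum 23 can contain at most one of each pair {x, 23−x}, plus the 6 elements whose complement lies outside the range.
The integers 12, …, 22 (11 of them) are such a set: any two sum to at least 12+13 = 25 > 23.
Pigeonhole: any 12th integer completes one of the 5 pairs, so 12 choices force a sum of 23.

12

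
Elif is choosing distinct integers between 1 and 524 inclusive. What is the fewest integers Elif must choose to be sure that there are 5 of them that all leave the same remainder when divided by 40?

The 40 residue classes mod 40 are the pigeonholes.
With 160 integers one could put 4 in each residue class and have no class reach 5.
The 161st integer pushes some class to 5, so 40·4 + 1 = 161.

161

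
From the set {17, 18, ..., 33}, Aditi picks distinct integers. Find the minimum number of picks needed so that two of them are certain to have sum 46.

12

Group the elements by complementary pair {x, 46−x}: {17,29}, {18,28}, {19,27}, …, giving 6 two-element pairs, the single value 23 (it cannot pair with itself since the integers are distinct), and 4 integers whose partner 46−x falls outside [17,33].
Pigeonhole: treating each of those 11 groups as a pigeonhole, one can pick one integer per group — 11 integers — with no two summing to 46.
The 12th integer lands in an occupied pair, forcing a sum of 46.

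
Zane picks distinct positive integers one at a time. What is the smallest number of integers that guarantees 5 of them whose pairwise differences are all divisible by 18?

Integers whose pairwise differences are multiples of 18 are exactly those sharing a remainder mod 18. By pigeonhole, the 18 residue classes mod 18 are the pigeonholes.
With 72 integers one could put 4 in each residue class and have no class reach 5.
The 73rd integer pushes some class to 5, so 18·4 + 1 = 73.

73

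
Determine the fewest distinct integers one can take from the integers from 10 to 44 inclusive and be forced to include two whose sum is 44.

Two chosen integers sum to 44 exactly when both halves of some pair {x, 44−x} with 10 ≤ x ≤ 44−x ≤ 34 are chosen — 12 such pairs.
The remaining 11 elements (those with no distinct partner in range) can never complete a 44-sum, so the worst case takes all of them and one from each pair: 11 + 12 = 23.
The 24th integer has to be the second member of some pair, so 23 + 1 = 24.

24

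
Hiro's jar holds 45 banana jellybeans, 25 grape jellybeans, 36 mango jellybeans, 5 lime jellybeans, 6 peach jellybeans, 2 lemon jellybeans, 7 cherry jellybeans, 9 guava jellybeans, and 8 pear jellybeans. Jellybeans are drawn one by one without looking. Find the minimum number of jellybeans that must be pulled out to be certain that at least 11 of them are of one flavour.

68

By pigeonhole, put each drawn jellybean into a box by flavour. The largest draw with every box below 11 takes min(count, 10) from each flavour; flavours with fewer than 10 contribute all they have.
Σ min(cᵢ, 10) = 10 + 10 + 10 + 5 + 6 + 2 + 7 + 9 + 8 = 67.
Draw number 67 + 1 = 68 must push one box to 11.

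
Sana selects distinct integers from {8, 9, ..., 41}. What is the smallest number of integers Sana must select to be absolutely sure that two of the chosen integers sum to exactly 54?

A set avoiding the sum 54 can contain at most one of each pair {x, 54−x}, plus the 6 elements whose complement lies outside the range or equal to its own complement.
The integers 8, …, 27 (20 of them) are such a set: any two sum to at least 8+9 = 17 and at most 26+27 = 53 < 54.
By pigeonhole, any 21st integer completes one of the 14 pairs, so 21 choices force a sum of 54.

21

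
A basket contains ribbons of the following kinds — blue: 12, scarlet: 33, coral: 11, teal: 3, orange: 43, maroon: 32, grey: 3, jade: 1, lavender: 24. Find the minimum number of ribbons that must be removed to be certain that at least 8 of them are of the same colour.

By the pigeonhole principle, put each drawn ribbon into a box by colour. The largest draw with every box below 8 takes min(count, 7) from each colour; colours with fewer than 7 contribute all they have.
Σ min(cᵢ, 7) = 7 + 7 + 7 + 3 + 7 + 7 + 3 + 1 + 7 = 49.
Draw number 49 + 1 = 50 must push one box to 8.

50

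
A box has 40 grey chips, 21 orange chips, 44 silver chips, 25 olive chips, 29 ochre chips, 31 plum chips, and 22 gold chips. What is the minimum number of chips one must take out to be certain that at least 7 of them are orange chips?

In the worst case for collecting orange chips, every non-orange chip comes out first.
There are 40 + 44 + 25 + 29 + 31 + 22 = 191 non-orange chips altogether.
After those, each further chip must be orange, so 191 + 7 = 198 draws guarantee 7 orange chips.

198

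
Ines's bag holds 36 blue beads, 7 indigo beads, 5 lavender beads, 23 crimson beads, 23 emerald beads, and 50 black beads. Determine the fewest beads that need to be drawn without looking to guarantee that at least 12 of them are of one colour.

Put each drawn bead into a box by colour. The largest draw with every box below 12 takes min(count, 11) from each colour; colours with fewer than 11 contribute all they have.
Σ min(cᵢ, 11) = 11 + 7 + 5 + 11 + 11 + 11 = 56.
Draw number 56 + 1 = 57 must push one box to 12.

57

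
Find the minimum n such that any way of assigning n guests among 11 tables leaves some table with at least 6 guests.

With 55 guests one could put exactly 5 in each of the 11 tables, and no table would reach 6.
One more guest must land in a table that already has 5, giving it 6.
So 11 × 5 + 1 = 56 guests are required.

56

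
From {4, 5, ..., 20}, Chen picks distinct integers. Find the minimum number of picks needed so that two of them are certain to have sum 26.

11

Group the elements by complementary pair {x, 26−x}: {6,20}, {7,19}, {8,18}, …, giving 7 two-element pairs; the single value 13 (it cannot pair with itself since the integers are distinct); and 2 integers whose partner 26−x falls outside [4,20].
By the pigeonhole principle, treating each of those 10 groups as a pigeonhole, one can pick one integer per group — 10 integers — with no two summing to 26.
The 11th integer lands in an occupied pair, forcing a sum of 26.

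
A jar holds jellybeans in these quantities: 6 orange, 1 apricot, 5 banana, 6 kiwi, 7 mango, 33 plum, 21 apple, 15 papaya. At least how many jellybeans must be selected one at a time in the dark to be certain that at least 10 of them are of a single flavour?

53

An adversary could hand out at most 9 jellybeans per flavour (5 flavours run out sooner): 6 + 1 + 5 + 6 + 7 + 9 + 9 + 9 = 52 jellybeans and still no flavour has 10.
By pigeonhole, one more jellybean lands in a flavour already at 9, so 53 draws are enough and 52 are not.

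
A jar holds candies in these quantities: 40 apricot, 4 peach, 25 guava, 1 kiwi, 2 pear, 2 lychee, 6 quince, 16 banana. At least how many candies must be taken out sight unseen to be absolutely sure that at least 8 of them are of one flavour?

An adversary could hand out at most 7 candies per flavour (5 flavours run out sooner): 7 + 4 + 7 + 1 + 2 + 2 + 6 + 7 = 36 candies and still no flavour has 8.
By pigeonhole, one more candy lands in a flavour already at 7, so 37 draws are enough and 36 are not.

37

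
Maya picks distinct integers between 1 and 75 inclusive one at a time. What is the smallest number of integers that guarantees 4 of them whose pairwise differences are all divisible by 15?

46

Integers whose pairwise differences are multiples of 15 are exactly those sharing a remainder mod 15. By the pigeonhole principle, the 15 residue classes mod 15 are the pigeonholes.
With 45 integers one could put 3 in each residue class and have no class reach 4.
The 46th integer pushes some class to 4, so 15·3 + 1 = 46.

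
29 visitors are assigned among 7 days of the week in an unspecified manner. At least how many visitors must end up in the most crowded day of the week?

5

By pigeonhole, the 7 days of the week are the holes and the 29 visitors are the pigeons.
If every day of the week held at most 4 visitors, the total would be at most 7 × 4 = 28, which is less than 29.
So some day of the week holds at least ⌈29/7⌉ = 5 visitors.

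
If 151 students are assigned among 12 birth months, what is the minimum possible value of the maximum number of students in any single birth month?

The 12 birth months are the holes and the 151 students are the pigeons.
If every birth month held at most 12 students, the total would be at most 12 × 12 = 144, which is less than 151.
So some birth month holds at least ⌈151/12⌉ = 13 students.

13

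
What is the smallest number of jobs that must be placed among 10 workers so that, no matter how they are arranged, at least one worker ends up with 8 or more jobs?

With 70 jobs one could put exactly 7 in each of the 10 workers, and no worker would reach 8.
One more job must land in a worker that already has 7, giving it 8.
So 10 × 7 + 1 = 71 jobs are required.

71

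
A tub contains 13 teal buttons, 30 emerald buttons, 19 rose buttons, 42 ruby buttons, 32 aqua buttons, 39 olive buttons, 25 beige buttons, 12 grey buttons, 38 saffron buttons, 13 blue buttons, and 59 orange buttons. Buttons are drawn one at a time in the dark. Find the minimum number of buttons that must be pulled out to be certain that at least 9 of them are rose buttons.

In the worst case for collecting rose buttons, every non-rose button comes out first.
There are 13 + 30 + 42 + 32 + 39 + 25 + 12 + 38 + 13 + 59 = 303 non-rose buttons altogether.
After those, each further button must be rose, so 303 + 9 = 312 draws guarantee 9 rose buttons.

312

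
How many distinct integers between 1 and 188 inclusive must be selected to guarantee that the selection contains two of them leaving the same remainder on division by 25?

By pigeonhole, the 25 residue classes mod 25 are the pigeonholes.
With 25 integers one could put 1 in each residue class and have no class reach 2.
The 26th integer pushes some class to 2, so 25·1 + 1 = 26.

26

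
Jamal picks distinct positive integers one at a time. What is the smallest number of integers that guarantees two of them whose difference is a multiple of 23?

24

Integers whose pairwise differences are multiples of 23 are exactly those sharing a remainder mod 23. The 23 residue classes mod 23 are the pigeonholes.
With 23 integers one could put 1 in each residue class and have no class reach 2.
The 24th integer pushes some class to 2, so 23·1 + 1 = 24.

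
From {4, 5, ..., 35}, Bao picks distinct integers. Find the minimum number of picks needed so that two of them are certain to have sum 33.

Two chosen integers sum to 33 exactly when both halves of some pair {x, 33−x} with 4 ≤ x ≤ 33−x ≤ 29 are chosen — 13 such pairs.
The remaining 6 elements (those with no distinct partner in range) can never complete a 33-sum, so the worst case takes all of them and one from each pair: 6 + 13 = 19.
Pigeonhole: the 20th integer has to be the second member of some pair, so 19 + 1 = 20.

20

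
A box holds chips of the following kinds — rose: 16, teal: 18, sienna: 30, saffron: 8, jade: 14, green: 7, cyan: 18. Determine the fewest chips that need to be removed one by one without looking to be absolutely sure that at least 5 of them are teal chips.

In the worst case for collecting teal chips, every non-teal chip comes out first.
There are 16 + 30 + 8 + 14 + 7 + 18 = 93 non-teal chips altogether.
After those, each further chip must be teal, so 93 + 5 = 98 draws guarantee 5 teal chips.

98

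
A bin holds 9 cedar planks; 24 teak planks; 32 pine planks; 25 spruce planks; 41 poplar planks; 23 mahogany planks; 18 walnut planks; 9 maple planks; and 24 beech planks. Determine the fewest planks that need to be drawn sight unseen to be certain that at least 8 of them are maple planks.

In the worst case for collecting maple planks, every non-maple plank comes out first.
There are 9 + 24 + 32 + 25 + 41 + 23 + 18 + 24 = 196 non-maple planks altogether.
After those, each further plank must be maple, so 196 + 8 = 204 draws guarantee 8 maple planks.

204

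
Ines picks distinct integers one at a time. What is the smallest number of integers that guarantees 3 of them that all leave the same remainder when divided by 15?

31

By the pigeonhole principle, the 15 residue classes mod 15 are the pigeonholes.
With 30 integers one could put 2 in each residue class and have no class reach 3.
The 31st integer pushes some class to 3, so 15·2 + 1 = 31.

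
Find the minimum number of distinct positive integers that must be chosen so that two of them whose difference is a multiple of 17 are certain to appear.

18

Integers whose pairwise differences are multiples of 17 are exactly those sharing a remainder mod 17. The 17 residue classes mod 17 are the pigeonholes.
With 17 integers one could put 1 in each residue class and have no class reach 2.
The 18th integer pushes some class to 2, so 17·1 + 1 = 18.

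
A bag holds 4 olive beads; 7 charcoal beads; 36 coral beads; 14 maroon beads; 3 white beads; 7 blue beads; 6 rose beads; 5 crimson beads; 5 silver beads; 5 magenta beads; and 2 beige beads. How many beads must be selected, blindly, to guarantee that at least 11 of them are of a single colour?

An adversary could hand out at most 10 beads per colour (9 colours run out sooner): 4 + 7 + 10 + 10 + 3 + 7 + 6 + 5 + 5 + 5 + 2 = 64 beads and still no colour has 11.
One more bead lands in a colour already at 10, so 65 draws are enough and 64 are not.

65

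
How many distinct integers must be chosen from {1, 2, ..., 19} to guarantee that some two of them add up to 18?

12

A set avoiding the sum 18 can contain at most one of each pair {x, 18−x}, plus the 3 elements whose complement lies outside the range or equal to its own complement.
The integers 9, …, 19 (11 of them) are such a set: any two sum to at least 9+10 = 19 > 18.
By the pigeonhole principle, any 12th integer completes one of the 8 pairs, so 12 choices force a sum of 18.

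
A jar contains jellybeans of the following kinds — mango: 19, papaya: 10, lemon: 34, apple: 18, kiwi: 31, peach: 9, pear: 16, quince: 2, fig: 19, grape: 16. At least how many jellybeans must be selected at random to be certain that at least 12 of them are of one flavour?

99

By pigeonhole, put each drawn jellybean into a box by flavour. The largest draw with every box below 12 takes min(count, 11) from each flavour; flavours with fewer than 11 contribute all they have.
Σ min(cᵢ, 11) = 11 + 10 + 11 + 11 + 11 + 9 + 11 + 2 + 11 + 11 = 98.
Draw number 98 + 1 = 99 must push one box to 12.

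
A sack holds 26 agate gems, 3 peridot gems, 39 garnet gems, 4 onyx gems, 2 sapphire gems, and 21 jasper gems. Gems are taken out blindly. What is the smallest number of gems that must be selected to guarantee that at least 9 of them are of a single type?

The 6 types are the holes; the gems drawn are the pigeons.
To avoid 9 of any one type, the worst case takes at most 8 of each type, or every gem of a type that has fewer than 8.
That gives 8 + 3 + 8 + 4 + 2 + 8 = 33 gems with no type reaching 9.
The next gem forces some type to 9, so 33 + 1 = 34.

34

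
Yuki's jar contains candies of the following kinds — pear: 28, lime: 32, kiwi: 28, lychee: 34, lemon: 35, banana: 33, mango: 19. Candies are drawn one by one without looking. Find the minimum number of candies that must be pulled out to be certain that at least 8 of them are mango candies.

198

In the worst case for collecting mango candies, every non-mango candy comes out first.
There are 28 + 32 + 28 + 34 + 35 + 33 = 190 non-mango candies altogether.
After those, each further candy must be mango, so 190 + 8 = 198 draws guarantee 8 mango candies.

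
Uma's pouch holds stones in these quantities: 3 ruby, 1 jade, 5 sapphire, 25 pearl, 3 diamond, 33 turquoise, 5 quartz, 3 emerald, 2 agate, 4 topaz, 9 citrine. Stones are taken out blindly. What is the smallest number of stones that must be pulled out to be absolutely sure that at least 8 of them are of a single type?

An adversary could hand out at most 7 stones per type (8 types run out sooner): 3 + 1 + 5 + 7 + 3 + 7 + 5 + 3 + 2 + 4 + 7 = 47 stones and still no type has 8.
One more stone lands in a type already at 7, so 48 draws are enough and 47 are not.

48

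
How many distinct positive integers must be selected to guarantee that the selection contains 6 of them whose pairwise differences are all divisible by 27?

Integers whose pairwise differences are multiples of 27 are exactly those sharing a remainder mod 27. By pigeonhole, the 27 residue classes mod 27 are the pigeonholes.
With 135 integers one could put 5 in each residue class and have no class reach 6.
The 136th integer pushes some class to 6, so 27·5 + 1 = 136.

136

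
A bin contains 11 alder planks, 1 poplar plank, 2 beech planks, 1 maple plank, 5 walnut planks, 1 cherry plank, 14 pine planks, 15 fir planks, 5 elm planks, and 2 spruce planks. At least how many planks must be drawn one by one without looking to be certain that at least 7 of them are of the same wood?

36

An adversary could hand out at most 6 planks per wood (7 woods run out sooner): 6 + 1 + 2 + 1 + 5 + 1 + 6 + 6 + 5 + 2 = 35 planks and still no wood has 7.
One more plank lands in a wood already at 6, so 36 draws are enough and 35 are not.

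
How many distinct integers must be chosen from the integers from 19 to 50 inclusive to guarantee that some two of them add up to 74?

Group the elements by complementary pair {x, 74−x}: {24,50}, {25,49}, {26,48}, …, giving 13 two-element pairs, the single value 37 (it cannot pair with itself since the integers are distinct), and 5 integers whose partner 74−x falls outside [19,50].
By pigeonhole, treating each of those 19 groups as a pigeonhole, one can pick one integer per group — 19 integers — with no two summing to 74.
The 20th integer lands in an occupied pair, forcing a sum of 74.

20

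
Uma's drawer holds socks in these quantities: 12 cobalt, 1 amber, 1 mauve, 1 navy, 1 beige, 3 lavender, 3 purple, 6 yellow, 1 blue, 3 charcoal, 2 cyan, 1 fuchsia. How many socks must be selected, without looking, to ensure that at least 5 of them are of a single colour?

An adversary could hand out at most 4 socks per colour (10 colours run out sooner): 4 + 1 + 1 + 1 + 1 + 3 + 3 + 4 + 1 + 3 + 2 + 1 = 25 socks and still no colour has 5.
Pigeonhole: one more sock lands in a colour already at 4, so 26 draws are enough and 25 are not.

26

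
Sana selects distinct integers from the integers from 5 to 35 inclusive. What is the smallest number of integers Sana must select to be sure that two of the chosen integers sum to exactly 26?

Two chosen integers sum to 26 exactly when both halves of some pair {x, 26−x} with 5 ≤ x ≤ 26−x ≤ 21 are chosen — 8 such pairs.
The remaining 15 elements (those with no distinct partner in range) can never complete a 26-sum, so the worst case takes all of them and one from each pair: 15 + 8 = 23.
By pigeonhole, the 24th integer has to be the second member of some pair, so 23 + 1 = 24.

24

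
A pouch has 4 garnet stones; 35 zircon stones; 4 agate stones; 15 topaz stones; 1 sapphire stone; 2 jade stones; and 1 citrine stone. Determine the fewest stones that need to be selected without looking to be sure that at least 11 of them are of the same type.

By pigeonhole, the 7 types are the holes; the stones drawn are the pigeons.
To avoid 11 of any one type, the worst case takes at most 10 of each type, or every stone of a type that has fewer than 10.
That gives 4 + 10 + 4 + 10 + 1 + 2 + 1 = 32 stones with no type reaching 11.
The next stone forces some type to 11, so 32 + 1 = 33.

33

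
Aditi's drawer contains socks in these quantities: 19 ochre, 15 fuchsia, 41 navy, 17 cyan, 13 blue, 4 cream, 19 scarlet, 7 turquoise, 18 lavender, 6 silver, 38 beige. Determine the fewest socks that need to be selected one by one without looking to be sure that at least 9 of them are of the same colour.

The 11 colours are the holes; the socks drawn are the pigeons.
To avoid 9 of any one colour, the worst case takes at most 8 of each colour, or every sock of a colour that has fewer than 8.
That gives 8 + 8 + 8 + 8 + 8 + 4 + 8 + 7 + 8 + 6 + 8 = 81 socks with no colour reaching 9.
The next sock forces some colour to 9, so 81 + 1 = 82.

82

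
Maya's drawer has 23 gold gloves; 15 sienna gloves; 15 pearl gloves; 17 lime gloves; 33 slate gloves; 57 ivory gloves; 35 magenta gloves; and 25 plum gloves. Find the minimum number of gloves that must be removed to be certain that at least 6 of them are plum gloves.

In the worst case for collecting plum gloves, every non-plum glove comes out first.
There are 23 + 15 + 15 + 17 + 33 + 57 + 35 = 195 non-plum gloves altogether.
After those, each further glove must be plum, so 195 + 6 = 201 draws guarantee 6 plum gloves.

201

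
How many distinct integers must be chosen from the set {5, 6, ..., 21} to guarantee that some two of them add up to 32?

Group the elements by complementary pair {x, 32−x}: {11,21}, {12,20}, {13,19}, …, giving 5 two-element pairs, the single value 16 (it cannot pair with itself since the integers are distinct), and 6 integers whose partner 32−x falls outside [5,21].
By the pigeonhole principle, treating each of those 12 groups as a pigeonhole, one can pick one integer per group — 12 integers — with no two summing to 32.
The 13th integer lands in an occupied pair, forcing a sum of 32.

13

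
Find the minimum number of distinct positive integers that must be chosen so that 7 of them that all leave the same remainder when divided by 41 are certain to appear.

247

The 41 residue classes mod 41 are the pigeonholes.
With 246 integers one could put 6 in each residue class and have no class reach 7.
The 247th integer pushes some class to 7, so 41·6 + 1 = 247.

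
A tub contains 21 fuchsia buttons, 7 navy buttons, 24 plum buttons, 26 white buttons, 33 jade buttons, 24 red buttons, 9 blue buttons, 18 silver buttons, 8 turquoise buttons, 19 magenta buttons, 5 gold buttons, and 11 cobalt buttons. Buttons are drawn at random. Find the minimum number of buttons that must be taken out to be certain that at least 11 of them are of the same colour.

The 12 colours are the holes; the buttons drawn are the pigeons.
To avoid 11 of any one colour, the worst case takes at most 10 of each colour, or every button of a colour that has fewer than 10.
That gives 10 + 7 + 10 + 10 + 10 + 10 + 9 + 10 + 8 + 10 + 5 + 10 = 109 buttons with no colour reaching 11.
The next button forces some colour to 11, so 109 + 1 = 110.

110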